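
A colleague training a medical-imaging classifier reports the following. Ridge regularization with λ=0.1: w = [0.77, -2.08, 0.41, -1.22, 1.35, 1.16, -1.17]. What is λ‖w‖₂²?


‖w‖₂² = (0.77)² + (-2.08)² + (0.41)² + (-1.22)² + (1.35)² + (1.16)² + (-1.17)²
     = 0.5929 + 4.3264 + 0.1681 + 1.4884 + 1.8225 + 1.3456 + 1.3689
     = 11.1128
λ·‖w‖₂² = 0.1·11.1128 = 1.11128

1.11128


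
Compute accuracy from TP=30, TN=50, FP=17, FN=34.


Accuracy = (TP+TN)/(TP+TN+FP+FN)
= (30+50)/(131)
= 80/131 = 61.07%

61.07%


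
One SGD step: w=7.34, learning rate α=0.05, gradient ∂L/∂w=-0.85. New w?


w_new = w - α·∇
= 7.34 - 0.05·-0.85
= 7.34 + 0.0425
= 7.3825

7.3825


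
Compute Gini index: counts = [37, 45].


Probabilities: [37/82, 45/82] ≈ [0.4512, 0.5488]
Σpᵢ² = (1369 + 2025)/82² = 3394/6724
Gini = 1 - Σpᵢ² = 1 - 3394/6724 = 0.4952

0.4952


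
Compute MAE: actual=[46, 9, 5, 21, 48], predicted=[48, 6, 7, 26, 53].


Absolute errors: |46-48|=2, |9-6|=3, |5-7|=2, |21-26|=5, |48-53|=5
Sum = 17
MAE = 17/5 = 17/5

17/5


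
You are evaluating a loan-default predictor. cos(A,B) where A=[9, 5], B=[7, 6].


A·B = 9·7 + 5·6 = 93
‖A‖ = √106 = 10.2956, ‖B‖ = √85 = 9.2195
cos = 93/(√106·√85) = 93/√9010 = 0.9798

0.9798


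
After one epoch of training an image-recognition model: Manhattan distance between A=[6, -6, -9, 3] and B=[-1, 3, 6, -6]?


d = |6+ 1| + |-6-3| + |-9-6| + |3+ 6|
  = 7 + 9 + 15 + 9
  = 40

40


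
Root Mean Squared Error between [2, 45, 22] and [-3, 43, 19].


MSE = 38/3 = 12.6667
RMSE = √(38/3) = 3.559

3.559


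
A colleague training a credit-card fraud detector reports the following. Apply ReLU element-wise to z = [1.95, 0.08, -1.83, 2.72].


ReLU(1.95) = max(0, 1.95) = 1.95
ReLU(0.08) = max(0, 0.08) = 0.08
ReLU(-1.83) = max(0, -1.83) = 0.0
ReLU(2.72) = max(0, 2.72) = 2.72
result = [1.95, 0.08, 0.0, 2.72]

[1.95, 0.08, 0.0, 2.72]


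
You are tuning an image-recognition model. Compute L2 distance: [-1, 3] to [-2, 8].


d = √((-1+ 2)² + (3-8)²)
  = √(1 + 25)
  = √26 = 5.099

5.099


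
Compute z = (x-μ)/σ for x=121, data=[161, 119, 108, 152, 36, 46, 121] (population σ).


μ = 106.1429, σ = 44.7834
z = (121 - 106.1429)/44.7834 = 0.3318

0.3318


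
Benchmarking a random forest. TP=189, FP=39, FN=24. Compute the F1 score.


Precision = 189/228 = 0.8289
Recall = 189/213 = 0.8873
F1 = 2·P·R/(P+R) = 2·TP/(2·TP+FP+FN) = 378/(378+39+24) = 378/441 = 0.8571

0.8571


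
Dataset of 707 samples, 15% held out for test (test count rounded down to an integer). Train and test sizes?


Test = ⌊707·15/100⌋ = 106
Train = 707 - 106 = 601

Train: 601, Test: 106


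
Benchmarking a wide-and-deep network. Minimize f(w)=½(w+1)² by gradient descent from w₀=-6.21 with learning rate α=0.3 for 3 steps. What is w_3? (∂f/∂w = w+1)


step 1: grad = -6.21+1 = -5.21; w = -6.21 - 0.3·(-5.21) = -4.647
step 2: grad = -4.647+1 = -3.647; w = -4.647 - 0.3·(-3.647) = -3.5529
step 3: grad = -3.5529+1 = -2.5529; w = -3.5529 - 0.3·(-2.5529) = -2.78703

-2.78703


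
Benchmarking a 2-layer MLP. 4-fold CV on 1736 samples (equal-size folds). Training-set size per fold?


Fold size = 1736/4 = 434
Training per fold = 1736 - 434 = 1302

1302


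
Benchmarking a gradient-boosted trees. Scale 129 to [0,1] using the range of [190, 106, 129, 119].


min=106, max=190
(129-106)/(190-106) = 23/84 = 0.2738

0.2738


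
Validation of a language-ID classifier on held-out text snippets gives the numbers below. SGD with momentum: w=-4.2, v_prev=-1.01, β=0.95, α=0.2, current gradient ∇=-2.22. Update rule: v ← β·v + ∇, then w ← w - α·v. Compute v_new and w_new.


v_new = 0.95·-1.01 - 2.22 = -0.9595 - 2.22 = -3.1795
w_new = -4.2 - 0.2·-3.1795 = -4.2 + 0.6359 = -3.5641

v_new=-3.1795, w_new=-3.5641


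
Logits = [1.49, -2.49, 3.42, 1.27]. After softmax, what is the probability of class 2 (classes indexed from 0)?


Exponentials: e^1.49=4.4371, e^-2.49=0.0829, e^3.42=30.5694, e^1.27=3.5609
Sum = 38.6503
Softmax = [0.1148, 0.0021, 0.7909, 0.0921]
p[2] = 30.5694/38.6503 = 0.7909

0.7909


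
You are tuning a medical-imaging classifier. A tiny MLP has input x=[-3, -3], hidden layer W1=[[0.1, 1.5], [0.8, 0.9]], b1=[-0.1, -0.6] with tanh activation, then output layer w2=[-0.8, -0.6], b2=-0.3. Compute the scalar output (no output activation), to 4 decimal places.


z1[0] = (0.1)·(-3) + (1.5)·(-3) - 0.1 = -4.9
z1[1] = (0.8)·(-3) + (0.9)·(-3) - 0.6 = -5.7
h = tanh(z1) = [-0.9999, -1.0]
output = (-0.8)·(-0.9999) + (-0.6)·(-1.0) - 0.3 = 1.0999

1.0999


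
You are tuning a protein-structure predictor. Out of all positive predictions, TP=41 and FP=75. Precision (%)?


Precision = TP/(TP+FP)
= 41/(41+75)
= 41/116 = 35.34%

35.34%


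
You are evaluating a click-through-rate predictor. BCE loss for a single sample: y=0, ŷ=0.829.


BCE = -[y·ln(p) + (1-y)·ln(1-p)]
= -0 - 1·ln(1-0.829)
= -ln(0.171) = 1.7661

1.7661


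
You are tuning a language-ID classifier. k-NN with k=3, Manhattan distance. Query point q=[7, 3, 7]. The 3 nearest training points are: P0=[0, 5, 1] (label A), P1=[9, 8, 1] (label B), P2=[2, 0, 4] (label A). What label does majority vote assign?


d(q,P0) = 15  (label A)
d(q,P1) = 13  (label B)
d(q,P2) = 11  (label A)
Votes: A=2, B=1
Majority → A

A


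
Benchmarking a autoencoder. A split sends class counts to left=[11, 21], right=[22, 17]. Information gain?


Parent = [33, 38], H_parent = 0.9964
H_left = 0.9284 (n=32), H_right = 0.9881 (n=39)
H_children = (32/71)·0.9284 + (39/71)·0.9881 = 0.9612
IG = 0.9964 - 0.9612 = 0.0352

0.0352


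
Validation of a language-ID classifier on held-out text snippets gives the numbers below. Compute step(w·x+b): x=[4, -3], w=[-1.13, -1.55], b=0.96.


z = (4)·(-1.13) + (-3)·(-1.55) + 0.96
  = 1.09
step(z) = 1 (z≥0)

1


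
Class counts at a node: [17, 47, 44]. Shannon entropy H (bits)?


Probabilities: [17/108, 47/108, 44/108] ≈ [0.1574, 0.4352, 0.4074]
H = -((17/108)·log₂(17/108) + (47/108)·log₂(47/108) + (44/108)·log₂(44/108))
  = 1.47 bits

1.47 bits


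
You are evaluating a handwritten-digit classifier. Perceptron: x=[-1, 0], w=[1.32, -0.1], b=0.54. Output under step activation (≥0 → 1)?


z = (-1)·(1.32) + (0)·(-0.1) + 0.54
  = -0.78
step(z) = 0 (z<0)

0


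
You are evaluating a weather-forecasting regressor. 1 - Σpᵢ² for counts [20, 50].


Probabilities: [20/70, 50/70] ≈ [0.2857, 0.7143]
Σpᵢ² = (400 + 2500)/70² = 2900/4900
Gini = 1 - Σpᵢ² = 1 - 2900/4900 = 0.4082

0.4082


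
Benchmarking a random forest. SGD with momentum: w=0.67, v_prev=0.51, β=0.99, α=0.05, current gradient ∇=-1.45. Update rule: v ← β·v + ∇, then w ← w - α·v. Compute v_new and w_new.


v_new = 0.99·0.51 - 1.45 = 0.5049 - 1.45 = -0.9451
w_new = 0.67 - 0.05·-0.9451 = 0.67 + 0.047255 = 0.717255

v_new=-0.9451, w_new=0.717255


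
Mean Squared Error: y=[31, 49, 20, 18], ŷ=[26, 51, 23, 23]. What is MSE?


Squared errors: (31-26)²=25, (49-51)²=4, (20-23)²=9, (18-23)²=25
Sum = 63
MSE = 63/4 = 63/4

63/4


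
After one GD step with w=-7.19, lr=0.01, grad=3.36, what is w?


w_new = w - α·∇
= -7.19 - 0.01·3.36
= -7.19 - 0.0336
= -7.2236

-7.2236


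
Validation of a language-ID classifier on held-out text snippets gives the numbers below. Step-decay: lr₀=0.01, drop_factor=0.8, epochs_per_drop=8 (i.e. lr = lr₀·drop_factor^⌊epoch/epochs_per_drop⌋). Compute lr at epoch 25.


n_drops = ⌊25/8⌋ = 3
lr = 0.01·0.8^3 = 0.01·0.512 = 0.00512

0.00512


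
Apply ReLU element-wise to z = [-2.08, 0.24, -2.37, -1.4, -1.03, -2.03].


ReLU(-2.08) = max(0, -2.08) = 0.0
ReLU(0.24) = max(0, 0.24) = 0.24
ReLU(-2.37) = max(0, -2.37) = 0.0
ReLU(-1.4) = max(0, -1.4) = 0.0
ReLU(-1.03) = max(0, -1.03) = 0.0
ReLU(-2.03) = max(0, -2.03) = 0.0
result = [0.0, 0.24, 0.0, 0.0, 0.0, 0.0]

[0.0, 0.24, 0.0, 0.0, 0.0, 0.0]


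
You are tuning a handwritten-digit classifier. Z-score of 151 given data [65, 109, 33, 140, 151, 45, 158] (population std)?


μ = 100.1429, σ = 48.3807
z = (151 - 100.1429)/48.3807 = 1.0512

1.0512


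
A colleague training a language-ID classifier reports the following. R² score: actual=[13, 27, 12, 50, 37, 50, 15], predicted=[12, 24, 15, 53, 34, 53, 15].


ȳ = 29.1429
SS_res = Σ(y-ŷ)² = 46
SS_tot = Σ(y-ȳ)² = 1690.86
R² = 1 - SS_res/SS_tot = 1 - 0.0272 = 0.9728

0.9728


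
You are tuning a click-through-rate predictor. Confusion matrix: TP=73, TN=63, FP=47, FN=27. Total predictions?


Total = TP + TN + FP + FN
= 73 + 63 + 47 + 27
= 210
(Predicted positive: 120, predicted negative: 90)

210


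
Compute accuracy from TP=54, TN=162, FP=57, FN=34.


Accuracy = (TP+TN)/(TP+TN+FP+FN)
= (54+162)/(307)
= 216/307 = 70.36%

70.36%


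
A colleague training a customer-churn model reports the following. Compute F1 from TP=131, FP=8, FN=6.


Precision = 131/139 = 0.9424
Recall = 131/137 = 0.9562
F1 = 2·P·R/(P+R) = 2·TP/(2·TP+FP+FN) = 262/(262+8+6) = 262/276 = 0.9493

0.9493


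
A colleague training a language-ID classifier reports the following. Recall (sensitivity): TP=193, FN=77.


Recall = TP/(TP+FN)
= 193/(193+77)
= 193/270 = 71.48%

71.48%


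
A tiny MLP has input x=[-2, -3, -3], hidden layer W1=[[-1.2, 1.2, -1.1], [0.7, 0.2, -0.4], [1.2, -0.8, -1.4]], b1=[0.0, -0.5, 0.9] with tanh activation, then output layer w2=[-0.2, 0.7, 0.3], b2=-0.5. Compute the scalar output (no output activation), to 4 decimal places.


z1[0] = (-1.2)·(-2) + (1.2)·(-3) + (-1.1)·(-3) + 0.0 = 2.1
z1[1] = (0.7)·(-2) + (0.2)·(-3) + (-0.4)·(-3) - 0.5 = -1.3
z1[2] = (1.2)·(-2) + (-0.8)·(-3) + (-1.4)·(-3) + 0.9 = 5.1
h = tanh(z1) = [0.9705, -0.8617, 0.9999]
output = (-0.2)·(0.9705) + (0.7)·(-0.8617) + (0.3)·(0.9999) - 0.5 = -0.9973

-0.9973


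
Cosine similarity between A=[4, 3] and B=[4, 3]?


A·B = 4·4 + 3·3 = 25
‖A‖ = √25 = 5, ‖B‖ = √25 = 5
cos = 25/(√25·√25) = 25/√625 = 1.0

1.0


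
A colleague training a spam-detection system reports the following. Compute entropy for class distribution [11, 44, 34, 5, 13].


Probabilities: [11/107, 44/107, 34/107, 5/107, 13/107] ≈ [0.1028, 0.4112, 0.3178, 0.0467, 0.1215]
H = -((11/107)·log₂(11/107) + (44/107)·log₂(44/107) + (34/107)·log₂(34/107) + (5/107)·log₂(5/107) + (13/107)·log₂(13/107))
  = 1.9662 bits

1.9662 bits


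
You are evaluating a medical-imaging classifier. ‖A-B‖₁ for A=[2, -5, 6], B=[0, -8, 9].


d = |2-0| + |-5+ 8| + |6-9|
  = 2 + 3 + 3
  = 8

8


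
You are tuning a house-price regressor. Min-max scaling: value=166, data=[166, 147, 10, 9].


min=9, max=166
(166-9)/(166-9) = 157/157 = 1.0

1.0


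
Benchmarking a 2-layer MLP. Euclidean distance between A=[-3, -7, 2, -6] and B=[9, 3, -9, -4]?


d = √((-3-9)² + (-7-3)² + (2+ 9)² + (-6+ 4)²)
  = √(144 + 100 + 121 + 4)
  = √369 = 19.2094

19.2094


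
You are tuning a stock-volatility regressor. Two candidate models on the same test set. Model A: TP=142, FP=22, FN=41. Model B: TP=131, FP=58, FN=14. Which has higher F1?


Model A: P=142/164=0.8659, R=142/183=0.776, F1=2PR/(P+R)=2TP/(2TP+FP+FN)=284/347=0.8184
Model B: P=131/189=0.6931, R=131/145=0.9034, F1=2PR/(P+R)=2TP/(2TP+FP+FN)=262/334=0.7844
0.8184 > 0.7844 → Model A

Model A


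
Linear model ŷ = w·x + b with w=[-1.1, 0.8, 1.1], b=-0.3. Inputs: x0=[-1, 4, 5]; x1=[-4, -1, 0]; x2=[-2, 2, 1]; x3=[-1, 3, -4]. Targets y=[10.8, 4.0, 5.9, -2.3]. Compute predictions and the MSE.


ŷ0 = (-1.1)·(-1) + (0.8)·(4) + (1.1)·(5) - 0.3 = 9.5
ŷ1 = (-1.1)·(-4) + (0.8)·(-1) + (1.1)·(0) - 0.3 = 3.3
ŷ2 = (-1.1)·(-2) + (0.8)·(2) + (1.1)·(1) - 0.3 = 4.6
ŷ3 = (-1.1)·(-1) + (0.8)·(3) + (1.1)·(-4) - 0.3 = -1.2
errors² = [1.69, 0.49, 1.69, 1.21]
MSE = 5.0800/4 = 1.27

1.27


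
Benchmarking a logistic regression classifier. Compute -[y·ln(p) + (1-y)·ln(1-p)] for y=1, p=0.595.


BCE = -[y·ln(p) + (1-y)·ln(1-p)]
= -1·ln(0.595) - 0
= -ln(0.595) = 0.5192

0.5192


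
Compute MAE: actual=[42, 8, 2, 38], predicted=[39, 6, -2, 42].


Absolute errors: |42-39|=3, |8-6|=2, |2+ 2|=4, |38-42|=4
Sum = 13
MAE = 13/4 = 13/4

13/4


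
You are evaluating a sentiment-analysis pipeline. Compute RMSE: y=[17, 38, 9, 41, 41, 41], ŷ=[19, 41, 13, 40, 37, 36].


MSE = 71/6 = 11.8333
RMSE = √(71/6) = 3.44

3.44


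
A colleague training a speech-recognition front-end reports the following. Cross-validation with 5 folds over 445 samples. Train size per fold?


Fold size = 445/5 = 89
Training per fold = 445 - 89 = 356

356


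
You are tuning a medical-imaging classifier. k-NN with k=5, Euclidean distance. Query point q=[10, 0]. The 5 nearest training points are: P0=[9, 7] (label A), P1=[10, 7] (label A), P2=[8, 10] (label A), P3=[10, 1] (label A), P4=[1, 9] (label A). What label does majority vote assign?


d(q,P0) = 7.0711  (label A)
d(q,P1) = 7.0  (label A)
d(q,P2) = 10.198  (label A)
d(q,P3) = 1.0  (label A)
d(q,P4) = 12.7279  (label A)
Votes: A=5, B=0
Majority → A

A


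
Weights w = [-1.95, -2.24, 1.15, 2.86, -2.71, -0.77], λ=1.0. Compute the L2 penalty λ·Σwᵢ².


‖w‖₂² = (-1.95)² + (-2.24)² + (1.15)² + (2.86)² + (-2.71)² + (-0.77)²
     = 3.8025 + 5.0176 + 1.3225 + 8.1796 + 7.3441 + 0.5929
     = 26.2592
λ·‖w‖₂² = 1.0·26.2592 = 26.2592

26.2592


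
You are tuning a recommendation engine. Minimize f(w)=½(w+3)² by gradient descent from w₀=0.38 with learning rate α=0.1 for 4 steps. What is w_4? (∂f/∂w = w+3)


step 1: grad = 0.38+3 = 3.38; w = 0.38 - 0.1·(3.38) = 0.042
step 2: grad = 0.042+3 = 3.042; w = 0.042 - 0.1·(3.042) = -0.2622
step 3: grad = -0.2622+3 = 2.7378; w = -0.2622 - 0.1·(2.7378) = -0.53598
step 4: grad = -0.53598+3 = 2.46402; w = -0.53598 - 0.1·(2.46402) = -0.782382

-0.782382


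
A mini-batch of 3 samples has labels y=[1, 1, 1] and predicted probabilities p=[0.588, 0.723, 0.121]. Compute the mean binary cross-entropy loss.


L[0] = -ln(0.588) = 0.531
L[1] = -ln(0.723) = 0.3243
L[2] = -ln(0.121) = 2.112
mean = (0.531 + 0.3243 + 2.112)/3 = 0.9891

0.9891


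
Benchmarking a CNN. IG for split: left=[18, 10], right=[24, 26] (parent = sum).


Parent = [42, 36], H_parent = 0.9957
H_left = 0.9403 (n=28), H_right = 0.9988 (n=50)
H_children = (28/78)·0.9403 + (50/78)·0.9988 = 0.9778
IG = 0.9957 - 0.9778 = 0.0179

0.0179


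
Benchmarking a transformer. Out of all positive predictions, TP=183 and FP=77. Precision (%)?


Precision = TP/(TP+FP)
= 183/(183+77)
= 183/260 = 70.38%

70.38%


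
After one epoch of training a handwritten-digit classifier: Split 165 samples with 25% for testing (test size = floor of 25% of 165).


Test = ⌊165·25/100⌋ = 41
Train = 165 - 41 = 124

Train: 124, Test: 41


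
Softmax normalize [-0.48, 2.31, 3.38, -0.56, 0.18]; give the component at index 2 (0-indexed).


Exponentials: e^-0.48=0.6188, e^2.31=10.0744, e^3.38=29.3708, e^-0.56=0.5712, e^0.18=1.1972
Sum = 41.8324
Softmax = [0.0148, 0.2408, 0.7021, 0.0137, 0.0286]
p[2] = 29.3708/41.8324 = 0.7021

0.7021


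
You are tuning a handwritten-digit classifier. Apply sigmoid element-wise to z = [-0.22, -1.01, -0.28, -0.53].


σ(-0.22) = 1/(1+e^0.22) = 0.4452
σ(-1.01) = 1/(1+e^1.01) = 0.267
σ(-0.28) = 1/(1+e^0.28) = 0.4305
σ(-0.53) = 1/(1+e^0.53) = 0.3705
result = [0.4452, 0.267, 0.4305, 0.3705]

[0.4452, 0.267, 0.4305, 0.3705]


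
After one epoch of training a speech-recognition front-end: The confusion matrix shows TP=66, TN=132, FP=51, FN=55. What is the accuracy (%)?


Accuracy = (TP+TN)/(TP+TN+FP+FN)
= (66+132)/(304)
= 198/304 = 65.13%

65.13%


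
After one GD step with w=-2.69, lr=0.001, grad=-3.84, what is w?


w_new = w - α·∇
= -2.69 - 0.001·-3.84
= -2.69 + 0.00384
= -2.68616

-2.68616


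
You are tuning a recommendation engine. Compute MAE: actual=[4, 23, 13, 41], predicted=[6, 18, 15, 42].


Absolute errors: |4-6|=2, |23-18|=5, |13-15|=2, |41-42|=1
Sum = 10
MAE = 10/4 = 5/2

5/2


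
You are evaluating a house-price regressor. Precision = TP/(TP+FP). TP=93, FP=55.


Precision = TP/(TP+FP)
= 93/(93+55)
= 93/148 = 62.84%

62.84%


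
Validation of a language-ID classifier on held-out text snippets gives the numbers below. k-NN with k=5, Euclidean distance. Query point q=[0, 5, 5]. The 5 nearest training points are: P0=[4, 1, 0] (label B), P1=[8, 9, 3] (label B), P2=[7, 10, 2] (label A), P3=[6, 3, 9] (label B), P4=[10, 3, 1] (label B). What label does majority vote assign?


d(q,P0) = 7.5498  (label B)
d(q,P1) = 9.1652  (label B)
d(q,P2) = 9.1104  (label A)
d(q,P3) = 7.4833  (label B)
d(q,P4) = 10.9545  (label B)
Votes: A=1, B=4
Majority → B

B


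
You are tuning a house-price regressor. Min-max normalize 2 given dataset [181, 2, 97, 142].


min=2, max=181
(2-2)/(181-2) = 0/179 = 0.0

0.0


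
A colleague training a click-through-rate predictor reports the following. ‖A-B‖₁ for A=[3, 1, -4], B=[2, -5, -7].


d = |3-2| + |1+ 5| + |-4+ 7|
  = 1 + 6 + 3
  = 10

10


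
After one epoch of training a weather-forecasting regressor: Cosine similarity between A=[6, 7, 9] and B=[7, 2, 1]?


A·B = 6·7 + 7·2 + 9·1 = 65
‖A‖ = √166 = 12.8841, ‖B‖ = √54 = 7.3485
cos = 65/(√166·√54) = 65/√8964 = 0.6865

0.6865


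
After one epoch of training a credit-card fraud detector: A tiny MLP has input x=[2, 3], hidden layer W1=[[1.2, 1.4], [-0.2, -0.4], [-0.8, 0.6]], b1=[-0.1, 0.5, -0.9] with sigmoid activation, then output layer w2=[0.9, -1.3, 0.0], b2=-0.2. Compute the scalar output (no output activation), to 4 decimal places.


z1[0] = (1.2)·(2) + (1.4)·(3) - 0.1 = 6.5
z1[1] = (-0.2)·(2) + (-0.4)·(3) + 0.5 = -1.1
z1[2] = (-0.8)·(2) + (0.6)·(3) - 0.9 = -0.7
h = sigmoid(z1) = [0.9985, 0.2497, 0.3318]
output = (0.9)·(0.9985) + (-1.3)·(0.2497) + (0.0)·(0.3318) - 0.2 = 0.374

0.374


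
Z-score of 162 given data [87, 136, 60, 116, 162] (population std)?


μ = 112.2, σ = 35.8352
z = (162 - 112.2)/35.8352 = 1.3897

1.3897


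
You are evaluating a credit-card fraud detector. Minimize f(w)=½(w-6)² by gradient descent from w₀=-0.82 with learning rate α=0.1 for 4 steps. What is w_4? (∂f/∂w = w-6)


step 1: grad = -0.82-6 = -6.82; w = -0.82 - 0.1·(-6.82) = -0.138
step 2: grad = -0.138-6 = -6.138; w = -0.138 - 0.1·(-6.138) = 0.4758
step 3: grad = 0.4758-6 = -5.5242; w = 0.4758 - 0.1·(-5.5242) = 1.02822
step 4: grad = 1.02822-6 = -4.97178; w = 1.02822 - 0.1·(-4.97178) = 1.525398

1.525398


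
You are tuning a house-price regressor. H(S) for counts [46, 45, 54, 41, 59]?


Probabilities: [46/245, 45/245, 54/245, 41/245, 59/245] ≈ [0.1878, 0.1837, 0.2204, 0.1673, 0.2408]
H = -((46/245)·log₂(46/245) + (45/245)·log₂(45/245) + (54/245)·log₂(54/245) + (41/245)·log₂(41/245) + (59/245)·log₂(59/245))
  = 2.3092 bits

2.3092 bits


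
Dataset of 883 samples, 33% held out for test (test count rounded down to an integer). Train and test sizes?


Test = ⌊883·33/100⌋ = 291
Train = 883 - 291 = 592

Train: 592, Test: 291


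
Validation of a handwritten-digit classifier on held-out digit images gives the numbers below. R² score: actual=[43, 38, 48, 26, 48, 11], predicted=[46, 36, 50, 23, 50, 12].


ȳ = 35.6667
SS_res = Σ(y-ŷ)² = 31
SS_tot = Σ(y-ȳ)² = 1065.33
R² = 1 - SS_res/SS_tot = 1 - 0.0291 = 0.9709

0.9709


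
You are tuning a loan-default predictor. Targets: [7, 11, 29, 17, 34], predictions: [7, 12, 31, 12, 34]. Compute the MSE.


Squared errors: (7-7)²=0, (11-12)²=1, (29-31)²=4, (17-12)²=25, (34-34)²=0
Sum = 30
MSE = 30/5 = 6

6


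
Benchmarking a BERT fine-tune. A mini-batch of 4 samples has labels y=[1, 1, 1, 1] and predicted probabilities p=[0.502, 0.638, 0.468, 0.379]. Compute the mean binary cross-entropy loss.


L[0] = -ln(0.502) = 0.6892
L[1] = -ln(0.638) = 0.4494
L[2] = -ln(0.468) = 0.7593
L[3] = -ln(0.379) = 0.9702
mean = (0.6892 + 0.4494 + 0.7593 + 0.9702)/4 = 0.717

0.717


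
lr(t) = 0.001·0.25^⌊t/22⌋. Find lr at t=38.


n_drops = ⌊38/22⌋ = 1
lr = 0.001·0.25^1 = 0.001·0.25 = 0.00025

0.00025


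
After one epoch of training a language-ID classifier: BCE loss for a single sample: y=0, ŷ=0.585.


BCE = -[y·ln(p) + (1-y)·ln(1-p)]
= -0 - 1·ln(1-0.585)
= -ln(0.415) = 0.8795

0.8795


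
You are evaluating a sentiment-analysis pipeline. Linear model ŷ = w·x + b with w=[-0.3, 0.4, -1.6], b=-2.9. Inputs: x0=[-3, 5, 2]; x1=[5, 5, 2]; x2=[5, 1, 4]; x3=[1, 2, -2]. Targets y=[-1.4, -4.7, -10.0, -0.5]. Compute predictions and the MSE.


ŷ0 = (-0.3)·(-3) + (0.4)·(5) + (-1.6)·(2) - 2.9 = -3.2
ŷ1 = (-0.3)·(5) + (0.4)·(5) + (-1.6)·(2) - 2.9 = -5.6
ŷ2 = (-0.3)·(5) + (0.4)·(1) + (-1.6)·(4) - 2.9 = -10.4
ŷ3 = (-0.3)·(1) + (0.4)·(2) + (-1.6)·(-2) - 2.9 = 0.8
errors² = [3.24, 0.81, 0.16, 1.69]
MSE = 5.9000/4 = 1.475

1.475


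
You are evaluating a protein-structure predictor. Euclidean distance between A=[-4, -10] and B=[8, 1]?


d = √((-4-8)² + (-10-1)²)
  = √(144 + 121)
  = √265 = 16.2788

16.2788


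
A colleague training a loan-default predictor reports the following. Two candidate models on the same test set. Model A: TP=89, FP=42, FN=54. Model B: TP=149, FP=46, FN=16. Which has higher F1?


Model A: P=89/131=0.6794, R=89/143=0.6224, F1=2PR/(P+R)=2TP/(2TP+FP+FN)=178/274=0.6496
Model B: P=149/195=0.7641, R=149/165=0.903, F1=2PR/(P+R)=2TP/(2TP+FP+FN)=298/360=0.8278
0.6496 < 0.8278 → Model B

Model B


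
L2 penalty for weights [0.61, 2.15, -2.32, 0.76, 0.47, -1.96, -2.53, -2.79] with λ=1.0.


‖w‖₂² = (0.61)² + (2.15)² + (-2.32)² + (0.76)² + (0.47)² + (-1.96)² + (-2.53)² + (-2.79)²
     = 0.3721 + 4.6225 + 5.3824 + 0.5776 + 0.2209 + 3.8416 + 6.4009 + 7.7841
     = 29.2021
λ·‖w‖₂² = 1.0·29.2021 = 29.2021

29.2021


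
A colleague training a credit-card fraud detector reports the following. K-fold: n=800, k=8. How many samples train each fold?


Fold size = 800/8 = 100
Training per fold = 800 - 100 = 700

700


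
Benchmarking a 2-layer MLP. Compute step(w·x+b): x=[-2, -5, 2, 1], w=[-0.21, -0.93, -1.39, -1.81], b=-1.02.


z = (-2)·(-0.21) + (-5)·(-0.93) + (2)·(-1.39) + (1)·(-1.81) - 1.02
  = -0.54
step(z) = 0 (z<0)

0


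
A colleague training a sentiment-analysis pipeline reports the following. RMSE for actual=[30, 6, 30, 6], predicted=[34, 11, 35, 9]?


MSE = 75/4 = 18.75
RMSE = √(75/4) = 4.3301

4.3301


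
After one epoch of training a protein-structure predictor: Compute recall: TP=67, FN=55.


Recall = TP/(TP+FN)
= 67/(67+55)
= 67/122 = 54.92%

54.92%


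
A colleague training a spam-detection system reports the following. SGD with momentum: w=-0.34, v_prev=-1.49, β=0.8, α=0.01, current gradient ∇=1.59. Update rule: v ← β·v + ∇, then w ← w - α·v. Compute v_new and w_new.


v_new = 0.8·-1.49 + 1.59 = -1.192 + 1.59 = 0.398
w_new = -0.34 - 0.01·0.398 = -0.34 - 0.00398 = -0.34398

v_new=0.398, w_new=-0.34398


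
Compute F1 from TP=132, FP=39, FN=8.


Precision = 132/171 = 0.7719
Recall = 132/140 = 0.9429
F1 = 2·P·R/(P+R) = 2·TP/(2·TP+FP+FN) = 264/(264+39+8) = 264/311 = 0.8489

0.8489


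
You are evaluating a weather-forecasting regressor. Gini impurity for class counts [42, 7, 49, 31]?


Probabilities: [42/129, 7/129, 49/129, 31/129] ≈ [0.3256, 0.0543, 0.3798, 0.2403]
Σpᵢ² = (1764 + 49 + 2401 + 961)/129² = 5175/16641
Gini = 1 - Σpᵢ² = 1 - 5175/16641 = 0.689

0.689


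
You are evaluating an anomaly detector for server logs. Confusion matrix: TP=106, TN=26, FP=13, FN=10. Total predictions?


Total = TP + TN + FP + FN
= 106 + 26 + 13 + 10
= 155
(Predicted positive: 119, predicted negative: 36)

155


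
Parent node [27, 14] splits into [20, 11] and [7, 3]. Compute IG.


Parent = [27, 14], H_parent = 0.9262
H_left = 0.9383 (n=31), H_right = 0.8813 (n=10)
H_children = (31/41)·0.9383 + (10/41)·0.8813 = 0.9244
IG = 0.9262 - 0.9244 = 0.0018

0.0018


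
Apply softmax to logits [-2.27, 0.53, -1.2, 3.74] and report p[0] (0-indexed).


Exponentials: e^-2.27=0.1033, e^0.53=1.6989, e^-1.2=0.3012, e^3.74=42.098
Sum = 44.2014
Softmax = [0.0023, 0.0384, 0.0068, 0.9524]
p[0] = 0.1033/44.2014 = 0.0023

0.0023


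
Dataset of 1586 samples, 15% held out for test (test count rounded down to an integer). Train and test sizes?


Test = ⌊1586·15/100⌋ = 237
Train = 1586 - 237 = 1349

Train: 1349, Test: 237


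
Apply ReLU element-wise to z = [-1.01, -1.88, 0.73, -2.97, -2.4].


ReLU(-1.01) = max(0, -1.01) = 0.0
ReLU(-1.88) = max(0, -1.88) = 0.0
ReLU(0.73) = max(0, 0.73) = 0.73
ReLU(-2.97) = max(0, -2.97) = 0.0
ReLU(-2.4) = max(0, -2.4) = 0.0
result = [0.0, 0.0, 0.73, 0.0, 0.0]

[0.0, 0.0, 0.73, 0.0, 0.0]


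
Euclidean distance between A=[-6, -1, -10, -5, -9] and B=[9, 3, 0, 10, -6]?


d = √((-6-9)² + (-1-3)² + (-10-0)² + (-5-10)² + (-9+ 6)²)
  = √(225 + 16 + 100 + 225 + 9)
  = √575 = 23.9792

23.9792


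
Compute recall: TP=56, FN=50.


Recall = TP/(TP+FN)
= 56/(56+50)
= 56/106 = 52.83%

52.83%


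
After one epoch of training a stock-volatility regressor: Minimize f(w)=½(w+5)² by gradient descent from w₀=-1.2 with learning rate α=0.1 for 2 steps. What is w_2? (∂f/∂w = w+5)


step 1: grad = -1.2+5 = 3.8; w = -1.2 - 0.1·(3.8) = -1.58
step 2: grad = -1.58+5 = 3.42; w = -1.58 - 0.1·(3.42) = -1.922

-1.922


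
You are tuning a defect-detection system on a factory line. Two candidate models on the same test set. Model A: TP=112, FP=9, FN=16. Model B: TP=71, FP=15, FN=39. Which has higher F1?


Model A: P=112/121=0.9256, R=112/128=0.875, F1=2PR/(P+R)=2TP/(2TP+FP+FN)=224/249=0.8996
Model B: P=71/86=0.8256, R=71/110=0.6455, F1=2PR/(P+R)=2TP/(2TP+FP+FN)=142/196=0.7245
0.8996 > 0.7245 → Model A

Model A


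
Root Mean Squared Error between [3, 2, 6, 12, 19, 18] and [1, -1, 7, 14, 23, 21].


MSE = 43/6 = 7.1667
RMSE = √(43/6) = 2.6771

2.6771


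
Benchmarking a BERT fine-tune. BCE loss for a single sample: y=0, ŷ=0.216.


BCE = -[y·ln(p) + (1-y)·ln(1-p)]
= -0 - 1·ln(1-0.216)
= -ln(0.784) = 0.2433

0.2433


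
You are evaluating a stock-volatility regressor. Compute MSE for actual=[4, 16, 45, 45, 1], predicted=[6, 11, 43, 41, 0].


Squared errors: (4-6)²=4, (16-11)²=25, (45-43)²=4, (45-41)²=16, (1-0)²=1
Sum = 50
MSE = 50/5 = 10

10


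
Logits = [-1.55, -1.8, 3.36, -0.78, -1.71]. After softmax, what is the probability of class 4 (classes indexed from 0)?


Exponentials: e^-1.55=0.2122, e^-1.8=0.1653, e^3.36=28.7892, e^-0.78=0.4584, e^-1.71=0.1809
Sum = 29.806
Softmax = [0.0071, 0.0055, 0.9659, 0.0154, 0.0061]
p[4] = 0.1809/29.806 = 0.0061

0.0061


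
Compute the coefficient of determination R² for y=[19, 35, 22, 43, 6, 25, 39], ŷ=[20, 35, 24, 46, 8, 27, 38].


ȳ = 27
SS_res = Σ(y-ŷ)² = 23
SS_tot = Σ(y-ȳ)² = 998
R² = 1 - SS_res/SS_tot = 1 - 0.023 = 0.977

0.977


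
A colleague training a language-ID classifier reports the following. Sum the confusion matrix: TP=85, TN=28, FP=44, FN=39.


Total = TP + TN + FP + FN
= 85 + 28 + 44 + 39
= 196
(Predicted positive: 129, predicted negative: 67)

196


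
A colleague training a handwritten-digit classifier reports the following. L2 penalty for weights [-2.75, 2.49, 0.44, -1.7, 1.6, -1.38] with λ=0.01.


‖w‖₂² = (-2.75)² + (2.49)² + (0.44)² + (-1.7)² + (1.6)² + (-1.38)²
     = 7.5625 + 6.2001 + 0.1936 + 2.89 + 2.56 + 1.9044
     = 21.3106
λ·‖w‖₂² = 0.01·21.3106 = 0.213106

0.213106


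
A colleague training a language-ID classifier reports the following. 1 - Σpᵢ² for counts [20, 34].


Probabilities: [20/54, 34/54] ≈ [0.3704, 0.6296]
Σpᵢ² = (400 + 1156)/54² = 1556/2916
Gini = 1 - Σpᵢ² = 1 - 1556/2916 = 0.4664

0.4664


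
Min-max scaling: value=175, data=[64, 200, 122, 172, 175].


min=64, max=200
(175-64)/(200-64) = 111/136 = 0.8162

0.8162


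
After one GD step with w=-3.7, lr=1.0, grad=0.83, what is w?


w_new = w - α·∇
= -3.7 - 1.0·0.83
= -3.7 - 0.83
= -4.53

-4.53


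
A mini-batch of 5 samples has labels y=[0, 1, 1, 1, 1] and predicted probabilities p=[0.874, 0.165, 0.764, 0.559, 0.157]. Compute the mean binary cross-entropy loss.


L[0] = -ln(1-0.874) = -ln(0.126) = 2.0715
L[1] = -ln(0.165) = 1.8018
L[2] = -ln(0.764) = 0.2692
L[3] = -ln(0.559) = 0.5816
L[4] = -ln(0.157) = 1.8515
mean = (2.0715 + 1.8018 + 0.2692 + 0.5816 + 1.8515)/5 = 1.3151

1.3151


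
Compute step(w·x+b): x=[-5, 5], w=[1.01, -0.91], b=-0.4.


z = (-5)·(1.01) + (5)·(-0.91) - 0.4
  = -10.0
step(z) = 0 (z<0)

0


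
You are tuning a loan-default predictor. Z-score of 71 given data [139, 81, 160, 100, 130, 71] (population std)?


μ = 113.5, σ = 31.9622
z = (71 - 113.5)/31.9622 = -1.3297

-1.3297


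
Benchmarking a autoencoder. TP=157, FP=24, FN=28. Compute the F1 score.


Precision = 157/181 = 0.8674
Recall = 157/185 = 0.8486
F1 = 2·P·R/(P+R) = 2·TP/(2·TP+FP+FN) = 314/(314+24+28) = 314/366 = 0.8579

0.8579


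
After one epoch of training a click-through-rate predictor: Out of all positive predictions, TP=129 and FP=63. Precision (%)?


Precision = TP/(TP+FP)
= 129/(129+63)
= 129/192 = 67.19%

67.19%


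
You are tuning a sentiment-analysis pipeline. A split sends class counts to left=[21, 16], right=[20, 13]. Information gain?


Parent = [41, 29], H_parent = 0.9787
H_left = 0.9868 (n=37), H_right = 0.9673 (n=33)
H_children = (37/70)·0.9868 + (33/70)·0.9673 = 0.9776
IG = 0.9787 - 0.9776 = 0.0011

0.0011


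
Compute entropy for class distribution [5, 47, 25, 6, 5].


Probabilities: [5/88, 47/88, 25/88, 6/88, 5/88] ≈ [0.0568, 0.5341, 0.2841, 0.0682, 0.0568]
H = -((5/88)·log₂(5/88) + (47/88)·log₂(47/88) + (25/88)·log₂(25/88) + (6/88)·log₂(6/88) + (5/88)·log₂(5/88))
  = 1.7334 bits

1.7334 bits


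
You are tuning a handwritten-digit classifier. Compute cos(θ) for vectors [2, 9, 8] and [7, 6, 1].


A·B = 2·7 + 9·6 + 8·1 = 76
‖A‖ = √149 = 12.2066, ‖B‖ = √86 = 9.2736
cos = 76/(√149·√86) = 76/√12814 = 0.6714

0.6714


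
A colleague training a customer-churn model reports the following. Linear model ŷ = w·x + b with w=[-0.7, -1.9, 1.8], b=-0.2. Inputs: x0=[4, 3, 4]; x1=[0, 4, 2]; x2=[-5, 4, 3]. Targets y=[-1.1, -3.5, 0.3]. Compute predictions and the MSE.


ŷ0 = (-0.7)·(4) + (-1.9)·(3) + (1.8)·(4) - 0.2 = -1.5
ŷ1 = (-0.7)·(0) + (-1.9)·(4) + (1.8)·(2) - 0.2 = -4.2
ŷ2 = (-0.7)·(-5) + (-1.9)·(4) + (1.8)·(3) - 0.2 = 1.1
errors² = [0.16, 0.49, 0.64]
MSE = 1.2900/3 = 0.43

0.43


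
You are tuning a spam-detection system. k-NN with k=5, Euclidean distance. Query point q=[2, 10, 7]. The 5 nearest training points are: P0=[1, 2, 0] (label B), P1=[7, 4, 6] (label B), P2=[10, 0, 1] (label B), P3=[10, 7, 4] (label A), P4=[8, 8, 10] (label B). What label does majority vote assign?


d(q,P0) = 10.6771  (label B)
d(q,P1) = 7.874  (label B)
d(q,P2) = 14.1421  (label B)
d(q,P3) = 9.0554  (label A)
d(q,P4) = 7.0  (label B)
Votes: A=1, B=4
Majority → B

B


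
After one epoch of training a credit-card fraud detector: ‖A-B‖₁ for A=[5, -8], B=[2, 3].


d = |5-2| + |-8-3|
  = 3 + 11
  = 14

14


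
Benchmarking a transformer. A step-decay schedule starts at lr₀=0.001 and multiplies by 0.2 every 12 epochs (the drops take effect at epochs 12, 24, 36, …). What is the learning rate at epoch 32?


n_drops = ⌊32/12⌋ = 2
lr = 0.001·0.2^2 = 0.001·0.04 = 0.00004

0.00004


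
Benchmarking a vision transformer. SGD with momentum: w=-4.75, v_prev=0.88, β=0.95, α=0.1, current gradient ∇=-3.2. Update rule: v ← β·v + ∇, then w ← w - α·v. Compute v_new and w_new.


v_new = 0.95·0.88 - 3.2 = 0.836 - 3.2 = -2.364
w_new = -4.75 - 0.1·-2.364 = -4.75 + 0.2364 = -4.5136

v_new=-2.364, w_new=-4.5136


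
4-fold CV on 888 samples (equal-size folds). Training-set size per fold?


Fold size = 888/4 = 222
Training per fold = 888 - 222 = 666

666


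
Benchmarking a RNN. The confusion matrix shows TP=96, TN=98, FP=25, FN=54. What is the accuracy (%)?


Accuracy = (TP+TN)/(TP+TN+FP+FN)
= (96+98)/(273)
= 194/273 = 71.06%

71.06%


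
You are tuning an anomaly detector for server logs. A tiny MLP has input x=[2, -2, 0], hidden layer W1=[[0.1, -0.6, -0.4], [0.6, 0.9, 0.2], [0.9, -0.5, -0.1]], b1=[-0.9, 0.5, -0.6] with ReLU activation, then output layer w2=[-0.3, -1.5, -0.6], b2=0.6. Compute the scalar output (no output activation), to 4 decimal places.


z1[0] = (0.1)·(2) + (-0.6)·(-2) + (-0.4)·(0) - 0.9 = 0.5
z1[1] = (0.6)·(2) + (0.9)·(-2) + (0.2)·(0) + 0.5 = -0.1
z1[2] = (0.9)·(2) + (-0.5)·(-2) + (-0.1)·(0) - 0.6 = 2.2
h = ReLU(z1) = [0.5, 0.0, 2.2]
output = (-0.3)·(0.5) + (-1.5)·(0.0) + (-0.6)·(2.2) + 0.6 = -0.87

-0.87


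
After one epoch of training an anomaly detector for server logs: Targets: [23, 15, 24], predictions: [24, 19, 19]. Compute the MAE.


Absolute errors: |23-24|=1, |15-19|=4, |24-19|=5
Sum = 10
MAE = 10/3 = 10/3

10/3


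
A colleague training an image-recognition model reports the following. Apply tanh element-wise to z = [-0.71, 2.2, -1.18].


tanh(-0.71) = -0.6107
tanh(2.2) = 0.9757
tanh(-1.18) = -0.8275
result = [-0.6107, 0.9757, -0.8275]

[-0.6107, 0.9757, -0.8275]


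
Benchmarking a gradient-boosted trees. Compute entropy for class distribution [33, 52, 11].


Probabilities: [33/96, 52/96, 11/96] ≈ [0.3438, 0.5417, 0.1146]
H = -((33/96)·log₂(33/96) + (52/96)·log₂(52/96) + (11/96)·log₂(11/96))
  = 1.3668 bits

1.3668 bits


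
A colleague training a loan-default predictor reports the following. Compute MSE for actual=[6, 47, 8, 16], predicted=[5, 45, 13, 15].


Squared errors: (6-5)²=1, (47-45)²=4, (8-13)²=25, (16-15)²=1
Sum = 31
MSE = 31/4 = 31/4

31/4


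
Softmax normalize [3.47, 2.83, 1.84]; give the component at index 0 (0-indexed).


Exponentials: e^3.47=32.1367, e^2.83=16.9455, e^1.84=6.2965
Sum = 55.3787
Softmax = [0.5803, 0.306, 0.1137]
p[0] = 32.1367/55.3787 = 0.5803

0.5803


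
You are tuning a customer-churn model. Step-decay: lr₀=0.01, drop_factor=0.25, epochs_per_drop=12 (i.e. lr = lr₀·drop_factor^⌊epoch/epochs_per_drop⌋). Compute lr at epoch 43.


n_drops = ⌊43/12⌋ = 3
lr = 0.01·0.25^3 = 0.01·0.015625 = 0.00015625

0.00015625


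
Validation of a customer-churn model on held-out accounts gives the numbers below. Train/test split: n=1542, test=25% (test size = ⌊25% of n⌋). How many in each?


Test = ⌊1542·25/100⌋ = 385
Train = 1542 - 385 = 1157

Train: 1157, Test: 385


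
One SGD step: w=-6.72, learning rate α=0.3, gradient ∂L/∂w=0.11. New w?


w_new = w - α·∇
= -6.72 - 0.3·0.11
= -6.72 - 0.033
= -6.753

-6.753


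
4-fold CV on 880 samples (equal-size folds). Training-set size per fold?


Fold size = 880/4 = 220
Training per fold = 880 - 220 = 660

660


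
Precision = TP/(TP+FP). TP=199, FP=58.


Precision = TP/(TP+FP)
= 199/(199+58)
= 199/257 = 77.43%

77.43%


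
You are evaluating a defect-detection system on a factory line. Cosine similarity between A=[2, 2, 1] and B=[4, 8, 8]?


A·B = 2·4 + 2·8 + 1·8 = 32
‖A‖ = √9 = 3, ‖B‖ = √144 = 12
cos = 32/(√9·√144) = 32/√1296 = 0.8889

0.8889


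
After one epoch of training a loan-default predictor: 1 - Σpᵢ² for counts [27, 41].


Probabilities: [27/68, 41/68] ≈ [0.3971, 0.6029]
Σpᵢ² = (729 + 1681)/68² = 2410/4624
Gini = 1 - Σpᵢ² = 1 - 2410/4624 = 0.4788

0.4788


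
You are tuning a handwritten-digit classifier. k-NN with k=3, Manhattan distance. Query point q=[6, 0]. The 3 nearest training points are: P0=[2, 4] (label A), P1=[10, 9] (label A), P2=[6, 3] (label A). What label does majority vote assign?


d(q,P0) = 8  (label A)
d(q,P1) = 13  (label A)
d(q,P2) = 3  (label A)
Votes: A=3, B=0
Majority → A

A


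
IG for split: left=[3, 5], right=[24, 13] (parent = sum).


Parent = [27, 18], H_parent = 0.971
H_left = 0.9544 (n=8), H_right = 0.9353 (n=37)
H_children = (8/45)·0.9544 + (37/45)·0.9353 = 0.9387
IG = 0.971 - 0.9387 = 0.0323

0.0323


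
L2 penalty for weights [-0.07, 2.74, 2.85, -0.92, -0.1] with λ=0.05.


‖w‖₂² = (-0.07)² + (2.74)² + (2.85)² + (-0.92)² + (-0.1)²
     = 0.0049 + 7.5076 + 8.1225 + 0.8464 + 0.01
     = 16.4914
λ·‖w‖₂² = 0.05·16.4914 = 0.82457

0.82457


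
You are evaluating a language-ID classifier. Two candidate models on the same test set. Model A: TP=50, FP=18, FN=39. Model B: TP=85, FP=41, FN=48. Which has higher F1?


Model A: P=50/68=0.7353, R=50/89=0.5618, F1=2PR/(P+R)=2TP/(2TP+FP+FN)=100/157=0.6369
Model B: P=85/126=0.6746, R=85/133=0.6391, F1=2PR/(P+R)=2TP/(2TP+FP+FN)=170/259=0.6564
0.6369 < 0.6564 → Model B

Model B


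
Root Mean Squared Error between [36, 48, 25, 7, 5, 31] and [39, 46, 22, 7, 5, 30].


MSE = 23/6 = 3.8333
RMSE = √(23/6) = 1.9579

1.9579


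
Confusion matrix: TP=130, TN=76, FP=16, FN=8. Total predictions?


Total = TP + TN + FP + FN
= 130 + 76 + 16 + 8
= 230
(Predicted positive: 146, predicted negative: 84)

230


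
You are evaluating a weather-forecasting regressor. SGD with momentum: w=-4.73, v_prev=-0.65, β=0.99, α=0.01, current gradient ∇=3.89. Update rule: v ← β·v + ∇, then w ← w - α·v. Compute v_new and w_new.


v_new = 0.99·-0.65 + 3.89 = -0.6435 + 3.89 = 3.2465
w_new = -4.73 - 0.01·3.2465 = -4.73 - 0.032465 = -4.762465

v_new=3.2465, w_new=-4.762465


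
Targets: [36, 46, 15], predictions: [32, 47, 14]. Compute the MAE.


Absolute errors: |36-32|=4, |46-47|=1, |15-14|=1
Sum = 6
MAE = 6/3 = 2

2


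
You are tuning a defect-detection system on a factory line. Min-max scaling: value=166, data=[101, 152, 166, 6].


min=6, max=166
(166-6)/(166-6) = 160/160 = 1.0

1.0


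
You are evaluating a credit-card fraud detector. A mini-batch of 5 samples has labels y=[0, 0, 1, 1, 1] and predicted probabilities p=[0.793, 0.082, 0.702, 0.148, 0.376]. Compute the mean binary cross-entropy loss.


L[0] = -ln(1-0.793) = -ln(0.207) = 1.575
L[1] = -ln(1-0.082) = -ln(0.918) = 0.0856
L[2] = -ln(0.702) = 0.3538
L[3] = -ln(0.148) = 1.9105
L[4] = -ln(0.376) = 0.9782
mean = (1.575 + 0.0856 + 0.3538 + 1.9105 + 0.9782)/5 = 0.9806

0.9806


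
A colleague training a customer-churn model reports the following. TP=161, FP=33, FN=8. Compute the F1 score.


Precision = 161/194 = 0.8299
Recall = 161/169 = 0.9527
F1 = 2·P·R/(P+R) = 2·TP/(2·TP+FP+FN) = 322/(322+33+8) = 322/363 = 0.8871

0.8871


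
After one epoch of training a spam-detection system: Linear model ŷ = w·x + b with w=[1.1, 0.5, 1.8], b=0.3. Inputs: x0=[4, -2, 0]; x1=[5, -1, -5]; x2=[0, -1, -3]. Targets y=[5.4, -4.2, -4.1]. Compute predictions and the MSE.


ŷ0 = (1.1)·(4) + (0.5)·(-2) + (1.8)·(0) + 0.3 = 3.7
ŷ1 = (1.1)·(5) + (0.5)·(-1) + (1.8)·(-5) + 0.3 = -3.7
ŷ2 = (1.1)·(0) + (0.5)·(-1) + (1.8)·(-3) + 0.3 = -5.6
errors² = [2.89, 0.25, 2.25]
MSE = 5.3900/3 = 1.7967

1.7967


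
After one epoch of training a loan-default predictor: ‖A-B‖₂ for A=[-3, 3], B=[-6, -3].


d = √((-3+ 6)² + (3+ 3)²)
  = √(9 + 36)
  = √45 = 6.7082

6.7082


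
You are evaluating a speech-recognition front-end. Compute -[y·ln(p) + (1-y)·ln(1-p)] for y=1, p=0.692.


BCE = -[y·ln(p) + (1-y)·ln(1-p)]
= -1·ln(0.692) - 0
= -ln(0.692) = 0.3682

0.3682


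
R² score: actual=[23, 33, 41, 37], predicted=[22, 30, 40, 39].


ȳ = 33.5
SS_res = Σ(y-ŷ)² = 15
SS_tot = Σ(y-ȳ)² = 179
R² = 1 - SS_res/SS_tot = 1 - 0.0838 = 0.9162

0.9162
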